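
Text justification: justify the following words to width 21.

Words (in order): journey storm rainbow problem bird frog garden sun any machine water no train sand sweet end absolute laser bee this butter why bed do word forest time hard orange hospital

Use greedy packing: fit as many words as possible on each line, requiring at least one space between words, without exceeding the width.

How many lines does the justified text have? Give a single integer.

Line 1: ['journey', 'storm', 'rainbow'] (min_width=21, slack=0)
Line 2: ['problem', 'bird', 'frog'] (min_width=17, slack=4)
Line 3: ['garden', 'sun', 'any'] (min_width=14, slack=7)
Line 4: ['machine', 'water', 'no'] (min_width=16, slack=5)
Line 5: ['train', 'sand', 'sweet', 'end'] (min_width=20, slack=1)
Line 6: ['absolute', 'laser', 'bee'] (min_width=18, slack=3)
Line 7: ['this', 'butter', 'why', 'bed'] (min_width=19, slack=2)
Line 8: ['do', 'word', 'forest', 'time'] (min_width=19, slack=2)
Line 9: ['hard', 'orange', 'hospital'] (min_width=20, slack=1)
Total lines: 9

Answer: 9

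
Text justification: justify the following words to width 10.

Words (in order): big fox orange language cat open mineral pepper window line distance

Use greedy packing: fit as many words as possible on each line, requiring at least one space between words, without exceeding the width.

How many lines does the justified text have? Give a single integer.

Answer: 9

Derivation:
Line 1: ['big', 'fox'] (min_width=7, slack=3)
Line 2: ['orange'] (min_width=6, slack=4)
Line 3: ['language'] (min_width=8, slack=2)
Line 4: ['cat', 'open'] (min_width=8, slack=2)
Line 5: ['mineral'] (min_width=7, slack=3)
Line 6: ['pepper'] (min_width=6, slack=4)
Line 7: ['window'] (min_width=6, slack=4)
Line 8: ['line'] (min_width=4, slack=6)
Line 9: ['distance'] (min_width=8, slack=2)
Total lines: 9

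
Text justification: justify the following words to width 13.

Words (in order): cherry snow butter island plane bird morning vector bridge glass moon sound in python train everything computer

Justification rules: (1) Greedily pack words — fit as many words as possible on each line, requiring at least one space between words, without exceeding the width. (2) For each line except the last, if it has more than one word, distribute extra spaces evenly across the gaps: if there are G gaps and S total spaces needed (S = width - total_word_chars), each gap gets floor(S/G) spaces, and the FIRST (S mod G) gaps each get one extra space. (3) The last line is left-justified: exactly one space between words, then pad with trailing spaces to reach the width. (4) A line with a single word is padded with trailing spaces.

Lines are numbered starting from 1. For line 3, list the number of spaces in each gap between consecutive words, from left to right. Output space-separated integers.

Line 1: ['cherry', 'snow'] (min_width=11, slack=2)
Line 2: ['butter', 'island'] (min_width=13, slack=0)
Line 3: ['plane', 'bird'] (min_width=10, slack=3)
Line 4: ['morning'] (min_width=7, slack=6)
Line 5: ['vector', 'bridge'] (min_width=13, slack=0)
Line 6: ['glass', 'moon'] (min_width=10, slack=3)
Line 7: ['sound', 'in'] (min_width=8, slack=5)
Line 8: ['python', 'train'] (min_width=12, slack=1)
Line 9: ['everything'] (min_width=10, slack=3)
Line 10: ['computer'] (min_width=8, slack=5)

Answer: 4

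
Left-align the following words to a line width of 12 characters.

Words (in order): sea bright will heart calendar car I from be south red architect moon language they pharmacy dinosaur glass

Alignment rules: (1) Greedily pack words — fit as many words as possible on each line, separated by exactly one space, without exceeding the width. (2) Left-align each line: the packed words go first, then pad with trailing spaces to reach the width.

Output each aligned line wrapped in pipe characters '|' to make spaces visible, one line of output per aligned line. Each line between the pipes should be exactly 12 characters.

Line 1: ['sea', 'bright'] (min_width=10, slack=2)
Line 2: ['will', 'heart'] (min_width=10, slack=2)
Line 3: ['calendar', 'car'] (min_width=12, slack=0)
Line 4: ['I', 'from', 'be'] (min_width=9, slack=3)
Line 5: ['south', 'red'] (min_width=9, slack=3)
Line 6: ['architect'] (min_width=9, slack=3)
Line 7: ['moon'] (min_width=4, slack=8)
Line 8: ['language'] (min_width=8, slack=4)
Line 9: ['they'] (min_width=4, slack=8)
Line 10: ['pharmacy'] (min_width=8, slack=4)
Line 11: ['dinosaur'] (min_width=8, slack=4)
Line 12: ['glass'] (min_width=5, slack=7)

Answer: |sea bright  |
|will heart  |
|calendar car|
|I from be   |
|south red   |
|architect   |
|moon        |
|language    |
|they        |
|pharmacy    |
|dinosaur    |
|glass       |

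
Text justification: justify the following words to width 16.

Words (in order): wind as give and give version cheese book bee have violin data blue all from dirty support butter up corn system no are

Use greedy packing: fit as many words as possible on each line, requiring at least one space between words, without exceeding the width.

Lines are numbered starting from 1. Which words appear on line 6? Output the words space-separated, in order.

Answer: dirty support

Derivation:
Line 1: ['wind', 'as', 'give', 'and'] (min_width=16, slack=0)
Line 2: ['give', 'version'] (min_width=12, slack=4)
Line 3: ['cheese', 'book', 'bee'] (min_width=15, slack=1)
Line 4: ['have', 'violin', 'data'] (min_width=16, slack=0)
Line 5: ['blue', 'all', 'from'] (min_width=13, slack=3)
Line 6: ['dirty', 'support'] (min_width=13, slack=3)
Line 7: ['butter', 'up', 'corn'] (min_width=14, slack=2)
Line 8: ['system', 'no', 'are'] (min_width=13, slack=3)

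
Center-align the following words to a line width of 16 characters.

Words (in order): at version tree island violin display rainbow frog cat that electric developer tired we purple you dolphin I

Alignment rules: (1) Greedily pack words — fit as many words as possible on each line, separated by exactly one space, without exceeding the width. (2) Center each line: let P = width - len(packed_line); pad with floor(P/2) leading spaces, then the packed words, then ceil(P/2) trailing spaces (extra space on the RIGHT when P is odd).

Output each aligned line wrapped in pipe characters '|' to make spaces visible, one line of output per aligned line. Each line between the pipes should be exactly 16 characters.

Line 1: ['at', 'version', 'tree'] (min_width=15, slack=1)
Line 2: ['island', 'violin'] (min_width=13, slack=3)
Line 3: ['display', 'rainbow'] (min_width=15, slack=1)
Line 4: ['frog', 'cat', 'that'] (min_width=13, slack=3)
Line 5: ['electric'] (min_width=8, slack=8)
Line 6: ['developer', 'tired'] (min_width=15, slack=1)
Line 7: ['we', 'purple', 'you'] (min_width=13, slack=3)
Line 8: ['dolphin', 'I'] (min_width=9, slack=7)

Answer: |at version tree |
| island violin  |
|display rainbow |
| frog cat that  |
|    electric    |
|developer tired |
| we purple you  |
|   dolphin I    |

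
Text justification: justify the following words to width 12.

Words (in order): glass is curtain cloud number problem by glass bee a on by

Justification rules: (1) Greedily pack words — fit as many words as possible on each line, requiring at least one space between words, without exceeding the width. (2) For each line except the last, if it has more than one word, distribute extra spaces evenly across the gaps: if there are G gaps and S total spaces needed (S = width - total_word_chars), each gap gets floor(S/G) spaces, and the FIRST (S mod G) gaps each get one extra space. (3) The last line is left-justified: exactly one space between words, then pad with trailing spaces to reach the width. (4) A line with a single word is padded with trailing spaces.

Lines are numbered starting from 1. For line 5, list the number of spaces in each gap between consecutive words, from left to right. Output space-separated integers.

Answer: 2 1

Derivation:
Line 1: ['glass', 'is'] (min_width=8, slack=4)
Line 2: ['curtain'] (min_width=7, slack=5)
Line 3: ['cloud', 'number'] (min_width=12, slack=0)
Line 4: ['problem', 'by'] (min_width=10, slack=2)
Line 5: ['glass', 'bee', 'a'] (min_width=11, slack=1)
Line 6: ['on', 'by'] (min_width=5, slack=7)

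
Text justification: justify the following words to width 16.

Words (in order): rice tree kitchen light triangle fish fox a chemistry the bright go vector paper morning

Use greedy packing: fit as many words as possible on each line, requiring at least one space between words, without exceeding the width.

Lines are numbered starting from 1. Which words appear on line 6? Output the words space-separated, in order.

Answer: vector paper

Derivation:
Line 1: ['rice', 'tree'] (min_width=9, slack=7)
Line 2: ['kitchen', 'light'] (min_width=13, slack=3)
Line 3: ['triangle', 'fish'] (min_width=13, slack=3)
Line 4: ['fox', 'a', 'chemistry'] (min_width=15, slack=1)
Line 5: ['the', 'bright', 'go'] (min_width=13, slack=3)
Line 6: ['vector', 'paper'] (min_width=12, slack=4)
Line 7: ['morning'] (min_width=7, slack=9)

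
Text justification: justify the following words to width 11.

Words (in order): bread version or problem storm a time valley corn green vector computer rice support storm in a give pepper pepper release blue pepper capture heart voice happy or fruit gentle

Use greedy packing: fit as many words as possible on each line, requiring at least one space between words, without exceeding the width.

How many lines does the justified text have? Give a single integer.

Line 1: ['bread'] (min_width=5, slack=6)
Line 2: ['version', 'or'] (min_width=10, slack=1)
Line 3: ['problem'] (min_width=7, slack=4)
Line 4: ['storm', 'a'] (min_width=7, slack=4)
Line 5: ['time', 'valley'] (min_width=11, slack=0)
Line 6: ['corn', 'green'] (min_width=10, slack=1)
Line 7: ['vector'] (min_width=6, slack=5)
Line 8: ['computer'] (min_width=8, slack=3)
Line 9: ['rice'] (min_width=4, slack=7)
Line 10: ['support'] (min_width=7, slack=4)
Line 11: ['storm', 'in', 'a'] (min_width=10, slack=1)
Line 12: ['give', 'pepper'] (min_width=11, slack=0)
Line 13: ['pepper'] (min_width=6, slack=5)
Line 14: ['release'] (min_width=7, slack=4)
Line 15: ['blue', 'pepper'] (min_width=11, slack=0)
Line 16: ['capture'] (min_width=7, slack=4)
Line 17: ['heart', 'voice'] (min_width=11, slack=0)
Line 18: ['happy', 'or'] (min_width=8, slack=3)
Line 19: ['fruit'] (min_width=5, slack=6)
Line 20: ['gentle'] (min_width=6, slack=5)
Total lines: 20

Answer: 20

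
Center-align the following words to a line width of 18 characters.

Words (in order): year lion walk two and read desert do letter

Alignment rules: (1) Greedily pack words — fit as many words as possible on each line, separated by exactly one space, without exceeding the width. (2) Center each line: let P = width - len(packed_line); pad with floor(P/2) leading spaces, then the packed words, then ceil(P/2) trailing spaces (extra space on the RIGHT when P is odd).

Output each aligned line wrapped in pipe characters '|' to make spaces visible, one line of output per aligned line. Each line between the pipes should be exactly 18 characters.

Answer: |year lion walk two|
|and read desert do|
|      letter      |

Derivation:
Line 1: ['year', 'lion', 'walk', 'two'] (min_width=18, slack=0)
Line 2: ['and', 'read', 'desert', 'do'] (min_width=18, slack=0)
Line 3: ['letter'] (min_width=6, slack=12)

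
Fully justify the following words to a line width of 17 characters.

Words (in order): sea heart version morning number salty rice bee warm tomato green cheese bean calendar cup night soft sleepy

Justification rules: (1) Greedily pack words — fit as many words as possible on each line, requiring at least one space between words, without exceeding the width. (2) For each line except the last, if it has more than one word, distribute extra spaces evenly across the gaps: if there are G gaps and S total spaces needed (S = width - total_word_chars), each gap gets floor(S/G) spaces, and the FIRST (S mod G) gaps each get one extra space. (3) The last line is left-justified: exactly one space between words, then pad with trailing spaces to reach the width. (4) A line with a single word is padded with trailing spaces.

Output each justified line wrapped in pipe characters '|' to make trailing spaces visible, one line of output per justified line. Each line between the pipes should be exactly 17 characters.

Answer: |sea heart version|
|morning    number|
|salty   rice  bee|
|warm tomato green|
|cheese       bean|
|calendar      cup|
|night soft sleepy|

Derivation:
Line 1: ['sea', 'heart', 'version'] (min_width=17, slack=0)
Line 2: ['morning', 'number'] (min_width=14, slack=3)
Line 3: ['salty', 'rice', 'bee'] (min_width=14, slack=3)
Line 4: ['warm', 'tomato', 'green'] (min_width=17, slack=0)
Line 5: ['cheese', 'bean'] (min_width=11, slack=6)
Line 6: ['calendar', 'cup'] (min_width=12, slack=5)
Line 7: ['night', 'soft', 'sleepy'] (min_width=17, slack=0)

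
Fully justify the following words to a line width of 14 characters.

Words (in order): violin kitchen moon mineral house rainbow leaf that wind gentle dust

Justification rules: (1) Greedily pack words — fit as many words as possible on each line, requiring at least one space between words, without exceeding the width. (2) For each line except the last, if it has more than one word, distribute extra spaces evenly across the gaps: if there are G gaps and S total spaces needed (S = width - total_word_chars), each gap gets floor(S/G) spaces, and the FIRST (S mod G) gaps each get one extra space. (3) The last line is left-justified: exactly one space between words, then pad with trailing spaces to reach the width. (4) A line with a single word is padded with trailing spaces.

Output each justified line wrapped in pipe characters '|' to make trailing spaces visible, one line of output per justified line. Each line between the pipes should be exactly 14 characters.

Answer: |violin kitchen|
|moon   mineral|
|house  rainbow|
|leaf that wind|
|gentle dust   |

Derivation:
Line 1: ['violin', 'kitchen'] (min_width=14, slack=0)
Line 2: ['moon', 'mineral'] (min_width=12, slack=2)
Line 3: ['house', 'rainbow'] (min_width=13, slack=1)
Line 4: ['leaf', 'that', 'wind'] (min_width=14, slack=0)
Line 5: ['gentle', 'dust'] (min_width=11, slack=3)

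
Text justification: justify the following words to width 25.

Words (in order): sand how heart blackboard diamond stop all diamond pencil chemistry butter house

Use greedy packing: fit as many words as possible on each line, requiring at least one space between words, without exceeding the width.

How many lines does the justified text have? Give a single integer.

Line 1: ['sand', 'how', 'heart', 'blackboard'] (min_width=25, slack=0)
Line 2: ['diamond', 'stop', 'all', 'diamond'] (min_width=24, slack=1)
Line 3: ['pencil', 'chemistry', 'butter'] (min_width=23, slack=2)
Line 4: ['house'] (min_width=5, slack=20)
Total lines: 4

Answer: 4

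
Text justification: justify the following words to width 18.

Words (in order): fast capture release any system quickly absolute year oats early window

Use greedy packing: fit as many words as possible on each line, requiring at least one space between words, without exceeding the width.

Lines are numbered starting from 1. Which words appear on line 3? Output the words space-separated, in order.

Line 1: ['fast', 'capture'] (min_width=12, slack=6)
Line 2: ['release', 'any', 'system'] (min_width=18, slack=0)
Line 3: ['quickly', 'absolute'] (min_width=16, slack=2)
Line 4: ['year', 'oats', 'early'] (min_width=15, slack=3)
Line 5: ['window'] (min_width=6, slack=12)

Answer: quickly absolute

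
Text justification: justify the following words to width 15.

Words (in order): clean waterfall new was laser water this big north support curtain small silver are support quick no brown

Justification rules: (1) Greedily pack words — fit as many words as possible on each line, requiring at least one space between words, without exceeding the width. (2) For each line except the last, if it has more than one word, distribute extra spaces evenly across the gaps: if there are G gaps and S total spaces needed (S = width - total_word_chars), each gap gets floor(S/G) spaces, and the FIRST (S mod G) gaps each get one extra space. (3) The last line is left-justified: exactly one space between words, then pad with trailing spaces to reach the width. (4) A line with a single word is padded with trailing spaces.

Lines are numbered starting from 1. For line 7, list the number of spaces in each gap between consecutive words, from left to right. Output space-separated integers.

Answer: 3

Derivation:
Line 1: ['clean', 'waterfall'] (min_width=15, slack=0)
Line 2: ['new', 'was', 'laser'] (min_width=13, slack=2)
Line 3: ['water', 'this', 'big'] (min_width=14, slack=1)
Line 4: ['north', 'support'] (min_width=13, slack=2)
Line 5: ['curtain', 'small'] (min_width=13, slack=2)
Line 6: ['silver', 'are'] (min_width=10, slack=5)
Line 7: ['support', 'quick'] (min_width=13, slack=2)
Line 8: ['no', 'brown'] (min_width=8, slack=7)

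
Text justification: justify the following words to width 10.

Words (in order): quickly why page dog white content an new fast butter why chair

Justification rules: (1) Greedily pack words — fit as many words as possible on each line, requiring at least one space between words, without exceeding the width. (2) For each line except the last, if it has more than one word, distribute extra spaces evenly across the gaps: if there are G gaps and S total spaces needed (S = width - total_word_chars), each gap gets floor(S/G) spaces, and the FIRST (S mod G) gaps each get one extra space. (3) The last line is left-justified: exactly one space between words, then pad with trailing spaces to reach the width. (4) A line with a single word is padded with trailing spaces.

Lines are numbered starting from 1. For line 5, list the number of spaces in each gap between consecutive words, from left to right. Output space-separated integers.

Answer: 3

Derivation:
Line 1: ['quickly'] (min_width=7, slack=3)
Line 2: ['why', 'page'] (min_width=8, slack=2)
Line 3: ['dog', 'white'] (min_width=9, slack=1)
Line 4: ['content', 'an'] (min_width=10, slack=0)
Line 5: ['new', 'fast'] (min_width=8, slack=2)
Line 6: ['butter', 'why'] (min_width=10, slack=0)
Line 7: ['chair'] (min_width=5, slack=5)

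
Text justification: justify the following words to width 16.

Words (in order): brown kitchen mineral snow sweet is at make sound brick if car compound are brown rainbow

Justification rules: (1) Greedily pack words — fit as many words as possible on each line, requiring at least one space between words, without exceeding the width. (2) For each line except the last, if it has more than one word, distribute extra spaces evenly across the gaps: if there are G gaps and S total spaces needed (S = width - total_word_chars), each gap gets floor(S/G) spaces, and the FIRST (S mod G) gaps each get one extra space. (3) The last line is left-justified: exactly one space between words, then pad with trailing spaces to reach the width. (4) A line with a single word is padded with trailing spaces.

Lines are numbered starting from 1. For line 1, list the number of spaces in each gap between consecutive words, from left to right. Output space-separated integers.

Answer: 4

Derivation:
Line 1: ['brown', 'kitchen'] (min_width=13, slack=3)
Line 2: ['mineral', 'snow'] (min_width=12, slack=4)
Line 3: ['sweet', 'is', 'at', 'make'] (min_width=16, slack=0)
Line 4: ['sound', 'brick', 'if'] (min_width=14, slack=2)
Line 5: ['car', 'compound', 'are'] (min_width=16, slack=0)
Line 6: ['brown', 'rainbow'] (min_width=13, slack=3)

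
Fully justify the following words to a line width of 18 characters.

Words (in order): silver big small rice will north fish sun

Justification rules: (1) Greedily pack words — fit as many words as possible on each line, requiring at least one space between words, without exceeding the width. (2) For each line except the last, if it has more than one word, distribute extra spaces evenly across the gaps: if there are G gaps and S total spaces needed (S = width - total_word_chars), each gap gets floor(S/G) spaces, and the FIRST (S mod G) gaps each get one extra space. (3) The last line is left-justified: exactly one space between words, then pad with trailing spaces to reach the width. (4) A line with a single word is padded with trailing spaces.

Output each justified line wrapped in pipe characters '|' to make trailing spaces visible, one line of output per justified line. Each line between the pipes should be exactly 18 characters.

Answer: |silver  big  small|
|rice   will  north|
|fish sun          |

Derivation:
Line 1: ['silver', 'big', 'small'] (min_width=16, slack=2)
Line 2: ['rice', 'will', 'north'] (min_width=15, slack=3)
Line 3: ['fish', 'sun'] (min_width=8, slack=10)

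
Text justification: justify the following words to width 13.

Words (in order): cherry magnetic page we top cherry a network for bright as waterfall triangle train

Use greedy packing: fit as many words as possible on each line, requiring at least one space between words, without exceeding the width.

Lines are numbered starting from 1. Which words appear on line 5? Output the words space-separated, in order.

Line 1: ['cherry'] (min_width=6, slack=7)
Line 2: ['magnetic', 'page'] (min_width=13, slack=0)
Line 3: ['we', 'top', 'cherry'] (min_width=13, slack=0)
Line 4: ['a', 'network', 'for'] (min_width=13, slack=0)
Line 5: ['bright', 'as'] (min_width=9, slack=4)
Line 6: ['waterfall'] (min_width=9, slack=4)
Line 7: ['triangle'] (min_width=8, slack=5)
Line 8: ['train'] (min_width=5, slack=8)

Answer: bright as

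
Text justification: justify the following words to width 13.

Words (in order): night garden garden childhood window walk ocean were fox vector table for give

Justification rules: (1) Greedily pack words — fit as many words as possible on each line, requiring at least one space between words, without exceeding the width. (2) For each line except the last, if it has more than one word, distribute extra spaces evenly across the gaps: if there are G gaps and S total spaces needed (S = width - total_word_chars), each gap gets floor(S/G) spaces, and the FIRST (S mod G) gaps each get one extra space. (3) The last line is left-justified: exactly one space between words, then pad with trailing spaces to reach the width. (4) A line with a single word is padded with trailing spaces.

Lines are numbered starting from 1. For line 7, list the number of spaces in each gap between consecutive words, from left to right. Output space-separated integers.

Answer: 5

Derivation:
Line 1: ['night', 'garden'] (min_width=12, slack=1)
Line 2: ['garden'] (min_width=6, slack=7)
Line 3: ['childhood'] (min_width=9, slack=4)
Line 4: ['window', 'walk'] (min_width=11, slack=2)
Line 5: ['ocean', 'were'] (min_width=10, slack=3)
Line 6: ['fox', 'vector'] (min_width=10, slack=3)
Line 7: ['table', 'for'] (min_width=9, slack=4)
Line 8: ['give'] (min_width=4, slack=9)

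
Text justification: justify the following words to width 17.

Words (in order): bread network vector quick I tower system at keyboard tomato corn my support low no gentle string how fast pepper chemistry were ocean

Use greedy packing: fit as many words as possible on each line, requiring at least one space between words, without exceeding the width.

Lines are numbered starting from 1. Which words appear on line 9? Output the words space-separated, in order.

Line 1: ['bread', 'network'] (min_width=13, slack=4)
Line 2: ['vector', 'quick', 'I'] (min_width=14, slack=3)
Line 3: ['tower', 'system', 'at'] (min_width=15, slack=2)
Line 4: ['keyboard', 'tomato'] (min_width=15, slack=2)
Line 5: ['corn', 'my', 'support'] (min_width=15, slack=2)
Line 6: ['low', 'no', 'gentle'] (min_width=13, slack=4)
Line 7: ['string', 'how', 'fast'] (min_width=15, slack=2)
Line 8: ['pepper', 'chemistry'] (min_width=16, slack=1)
Line 9: ['were', 'ocean'] (min_width=10, slack=7)

Answer: were ocean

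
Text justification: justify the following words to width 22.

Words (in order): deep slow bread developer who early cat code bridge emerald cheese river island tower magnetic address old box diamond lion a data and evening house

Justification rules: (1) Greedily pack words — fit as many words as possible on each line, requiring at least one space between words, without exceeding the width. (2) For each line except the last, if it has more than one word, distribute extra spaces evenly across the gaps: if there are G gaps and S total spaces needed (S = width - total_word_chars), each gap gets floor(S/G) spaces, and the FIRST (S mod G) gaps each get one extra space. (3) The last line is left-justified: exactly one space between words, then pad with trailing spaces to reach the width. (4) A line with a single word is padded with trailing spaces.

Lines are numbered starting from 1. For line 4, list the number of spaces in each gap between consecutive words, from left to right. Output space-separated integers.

Line 1: ['deep', 'slow', 'bread'] (min_width=15, slack=7)
Line 2: ['developer', 'who', 'early'] (min_width=19, slack=3)
Line 3: ['cat', 'code', 'bridge'] (min_width=15, slack=7)
Line 4: ['emerald', 'cheese', 'river'] (min_width=20, slack=2)
Line 5: ['island', 'tower', 'magnetic'] (min_width=21, slack=1)
Line 6: ['address', 'old', 'box'] (min_width=15, slack=7)
Line 7: ['diamond', 'lion', 'a', 'data'] (min_width=19, slack=3)
Line 8: ['and', 'evening', 'house'] (min_width=17, slack=5)

Answer: 2 2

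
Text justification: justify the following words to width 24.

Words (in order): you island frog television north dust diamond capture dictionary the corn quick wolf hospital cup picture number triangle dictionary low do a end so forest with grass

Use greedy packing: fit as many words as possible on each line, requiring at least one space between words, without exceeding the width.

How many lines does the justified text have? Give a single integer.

Line 1: ['you', 'island', 'frog'] (min_width=15, slack=9)
Line 2: ['television', 'north', 'dust'] (min_width=21, slack=3)
Line 3: ['diamond', 'capture'] (min_width=15, slack=9)
Line 4: ['dictionary', 'the', 'corn'] (min_width=19, slack=5)
Line 5: ['quick', 'wolf', 'hospital', 'cup'] (min_width=23, slack=1)
Line 6: ['picture', 'number', 'triangle'] (min_width=23, slack=1)
Line 7: ['dictionary', 'low', 'do', 'a', 'end'] (min_width=23, slack=1)
Line 8: ['so', 'forest', 'with', 'grass'] (min_width=20, slack=4)
Total lines: 8

Answer: 8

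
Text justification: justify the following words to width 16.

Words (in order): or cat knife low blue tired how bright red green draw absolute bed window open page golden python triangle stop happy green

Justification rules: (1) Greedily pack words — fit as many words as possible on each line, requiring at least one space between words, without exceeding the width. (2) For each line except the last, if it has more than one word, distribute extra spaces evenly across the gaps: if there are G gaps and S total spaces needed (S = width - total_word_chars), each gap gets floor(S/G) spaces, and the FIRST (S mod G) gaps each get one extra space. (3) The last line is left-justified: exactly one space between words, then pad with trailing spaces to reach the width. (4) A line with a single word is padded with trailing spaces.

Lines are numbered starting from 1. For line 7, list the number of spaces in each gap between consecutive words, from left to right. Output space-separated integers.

Line 1: ['or', 'cat', 'knife', 'low'] (min_width=16, slack=0)
Line 2: ['blue', 'tired', 'how'] (min_width=14, slack=2)
Line 3: ['bright', 'red', 'green'] (min_width=16, slack=0)
Line 4: ['draw', 'absolute'] (min_width=13, slack=3)
Line 5: ['bed', 'window', 'open'] (min_width=15, slack=1)
Line 6: ['page', 'golden'] (min_width=11, slack=5)
Line 7: ['python', 'triangle'] (min_width=15, slack=1)
Line 8: ['stop', 'happy', 'green'] (min_width=16, slack=0)

Answer: 2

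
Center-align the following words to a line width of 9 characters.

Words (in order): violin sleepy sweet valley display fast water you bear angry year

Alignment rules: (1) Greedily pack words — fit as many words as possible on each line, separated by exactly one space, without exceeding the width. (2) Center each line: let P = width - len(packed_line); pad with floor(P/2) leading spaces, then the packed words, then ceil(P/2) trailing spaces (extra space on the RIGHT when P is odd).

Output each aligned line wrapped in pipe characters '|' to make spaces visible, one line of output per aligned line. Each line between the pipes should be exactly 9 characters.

Line 1: ['violin'] (min_width=6, slack=3)
Line 2: ['sleepy'] (min_width=6, slack=3)
Line 3: ['sweet'] (min_width=5, slack=4)
Line 4: ['valley'] (min_width=6, slack=3)
Line 5: ['display'] (min_width=7, slack=2)
Line 6: ['fast'] (min_width=4, slack=5)
Line 7: ['water', 'you'] (min_width=9, slack=0)
Line 8: ['bear'] (min_width=4, slack=5)
Line 9: ['angry'] (min_width=5, slack=4)
Line 10: ['year'] (min_width=4, slack=5)

Answer: | violin  |
| sleepy  |
|  sweet  |
| valley  |
| display |
|  fast   |
|water you|
|  bear   |
|  angry  |
|  year   |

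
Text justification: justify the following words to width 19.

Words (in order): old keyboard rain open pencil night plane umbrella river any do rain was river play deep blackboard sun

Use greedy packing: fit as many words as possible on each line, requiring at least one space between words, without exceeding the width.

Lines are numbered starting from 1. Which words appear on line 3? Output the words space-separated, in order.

Answer: plane umbrella

Derivation:
Line 1: ['old', 'keyboard', 'rain'] (min_width=17, slack=2)
Line 2: ['open', 'pencil', 'night'] (min_width=17, slack=2)
Line 3: ['plane', 'umbrella'] (min_width=14, slack=5)
Line 4: ['river', 'any', 'do', 'rain'] (min_width=17, slack=2)
Line 5: ['was', 'river', 'play', 'deep'] (min_width=19, slack=0)
Line 6: ['blackboard', 'sun'] (min_width=14, slack=5)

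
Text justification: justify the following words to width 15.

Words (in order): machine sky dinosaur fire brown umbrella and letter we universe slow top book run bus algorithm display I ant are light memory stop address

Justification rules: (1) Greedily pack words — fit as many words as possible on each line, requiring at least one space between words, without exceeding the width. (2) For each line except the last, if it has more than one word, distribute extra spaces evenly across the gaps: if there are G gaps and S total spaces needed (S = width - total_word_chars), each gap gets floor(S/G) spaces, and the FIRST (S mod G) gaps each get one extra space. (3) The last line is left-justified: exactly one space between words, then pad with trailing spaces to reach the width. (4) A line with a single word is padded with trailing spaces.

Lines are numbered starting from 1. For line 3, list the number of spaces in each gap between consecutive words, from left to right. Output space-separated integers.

Answer: 2

Derivation:
Line 1: ['machine', 'sky'] (min_width=11, slack=4)
Line 2: ['dinosaur', 'fire'] (min_width=13, slack=2)
Line 3: ['brown', 'umbrella'] (min_width=14, slack=1)
Line 4: ['and', 'letter', 'we'] (min_width=13, slack=2)
Line 5: ['universe', 'slow'] (min_width=13, slack=2)
Line 6: ['top', 'book', 'run'] (min_width=12, slack=3)
Line 7: ['bus', 'algorithm'] (min_width=13, slack=2)
Line 8: ['display', 'I', 'ant'] (min_width=13, slack=2)
Line 9: ['are', 'light'] (min_width=9, slack=6)
Line 10: ['memory', 'stop'] (min_width=11, slack=4)
Line 11: ['address'] (min_width=7, slack=8)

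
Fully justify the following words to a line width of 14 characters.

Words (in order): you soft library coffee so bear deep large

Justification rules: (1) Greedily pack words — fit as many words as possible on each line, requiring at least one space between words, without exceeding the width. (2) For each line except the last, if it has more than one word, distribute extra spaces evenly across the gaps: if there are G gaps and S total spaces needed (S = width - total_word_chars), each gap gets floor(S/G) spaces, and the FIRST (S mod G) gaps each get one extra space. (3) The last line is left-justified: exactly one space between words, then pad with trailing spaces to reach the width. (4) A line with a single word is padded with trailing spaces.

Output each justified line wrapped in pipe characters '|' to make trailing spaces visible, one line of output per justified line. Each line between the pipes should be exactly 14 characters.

Line 1: ['you', 'soft'] (min_width=8, slack=6)
Line 2: ['library', 'coffee'] (min_width=14, slack=0)
Line 3: ['so', 'bear', 'deep'] (min_width=12, slack=2)
Line 4: ['large'] (min_width=5, slack=9)

Answer: |you       soft|
|library coffee|
|so  bear  deep|
|large         |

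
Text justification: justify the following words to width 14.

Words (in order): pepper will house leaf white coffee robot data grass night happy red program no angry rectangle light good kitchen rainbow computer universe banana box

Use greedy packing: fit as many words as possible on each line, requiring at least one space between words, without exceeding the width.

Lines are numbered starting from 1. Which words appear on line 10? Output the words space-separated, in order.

Answer: light good

Derivation:
Line 1: ['pepper', 'will'] (min_width=11, slack=3)
Line 2: ['house', 'leaf'] (min_width=10, slack=4)
Line 3: ['white', 'coffee'] (min_width=12, slack=2)
Line 4: ['robot', 'data'] (min_width=10, slack=4)
Line 5: ['grass', 'night'] (min_width=11, slack=3)
Line 6: ['happy', 'red'] (min_width=9, slack=5)
Line 7: ['program', 'no'] (min_width=10, slack=4)
Line 8: ['angry'] (min_width=5, slack=9)
Line 9: ['rectangle'] (min_width=9, slack=5)
Line 10: ['light', 'good'] (min_width=10, slack=4)
Line 11: ['kitchen'] (min_width=7, slack=7)
Line 12: ['rainbow'] (min_width=7, slack=7)
Line 13: ['computer'] (min_width=8, slack=6)
Line 14: ['universe'] (min_width=8, slack=6)
Line 15: ['banana', 'box'] (min_width=10, slack=4)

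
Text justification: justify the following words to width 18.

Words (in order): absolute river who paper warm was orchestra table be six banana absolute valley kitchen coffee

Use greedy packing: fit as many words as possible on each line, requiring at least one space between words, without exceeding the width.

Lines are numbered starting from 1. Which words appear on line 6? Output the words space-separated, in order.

Answer: kitchen coffee

Derivation:
Line 1: ['absolute', 'river', 'who'] (min_width=18, slack=0)
Line 2: ['paper', 'warm', 'was'] (min_width=14, slack=4)
Line 3: ['orchestra', 'table', 'be'] (min_width=18, slack=0)
Line 4: ['six', 'banana'] (min_width=10, slack=8)
Line 5: ['absolute', 'valley'] (min_width=15, slack=3)
Line 6: ['kitchen', 'coffee'] (min_width=14, slack=4)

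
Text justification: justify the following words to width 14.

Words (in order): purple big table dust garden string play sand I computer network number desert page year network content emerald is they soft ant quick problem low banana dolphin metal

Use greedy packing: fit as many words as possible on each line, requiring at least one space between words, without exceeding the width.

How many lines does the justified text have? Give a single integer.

Line 1: ['purple', 'big'] (min_width=10, slack=4)
Line 2: ['table', 'dust'] (min_width=10, slack=4)
Line 3: ['garden', 'string'] (min_width=13, slack=1)
Line 4: ['play', 'sand', 'I'] (min_width=11, slack=3)
Line 5: ['computer'] (min_width=8, slack=6)
Line 6: ['network', 'number'] (min_width=14, slack=0)
Line 7: ['desert', 'page'] (min_width=11, slack=3)
Line 8: ['year', 'network'] (min_width=12, slack=2)
Line 9: ['content'] (min_width=7, slack=7)
Line 10: ['emerald', 'is'] (min_width=10, slack=4)
Line 11: ['they', 'soft', 'ant'] (min_width=13, slack=1)
Line 12: ['quick', 'problem'] (min_width=13, slack=1)
Line 13: ['low', 'banana'] (min_width=10, slack=4)
Line 14: ['dolphin', 'metal'] (min_width=13, slack=1)
Total lines: 14

Answer: 14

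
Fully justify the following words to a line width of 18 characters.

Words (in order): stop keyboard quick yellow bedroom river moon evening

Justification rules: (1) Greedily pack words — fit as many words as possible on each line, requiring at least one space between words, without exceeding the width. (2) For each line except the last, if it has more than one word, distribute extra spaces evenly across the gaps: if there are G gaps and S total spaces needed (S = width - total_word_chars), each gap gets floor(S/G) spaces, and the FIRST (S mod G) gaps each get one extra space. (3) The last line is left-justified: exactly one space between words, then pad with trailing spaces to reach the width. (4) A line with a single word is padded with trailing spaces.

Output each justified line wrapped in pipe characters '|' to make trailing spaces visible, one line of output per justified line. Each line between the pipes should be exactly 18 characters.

Answer: |stop      keyboard|
|quick       yellow|
|bedroom river moon|
|evening           |

Derivation:
Line 1: ['stop', 'keyboard'] (min_width=13, slack=5)
Line 2: ['quick', 'yellow'] (min_width=12, slack=6)
Line 3: ['bedroom', 'river', 'moon'] (min_width=18, slack=0)
Line 4: ['evening'] (min_width=7, slack=11)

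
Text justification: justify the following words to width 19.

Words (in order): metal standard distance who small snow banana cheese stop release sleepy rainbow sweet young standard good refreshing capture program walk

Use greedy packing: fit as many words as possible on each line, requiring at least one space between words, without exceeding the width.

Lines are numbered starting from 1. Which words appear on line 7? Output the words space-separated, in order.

Answer: refreshing capture

Derivation:
Line 1: ['metal', 'standard'] (min_width=14, slack=5)
Line 2: ['distance', 'who', 'small'] (min_width=18, slack=1)
Line 3: ['snow', 'banana', 'cheese'] (min_width=18, slack=1)
Line 4: ['stop', 'release', 'sleepy'] (min_width=19, slack=0)
Line 5: ['rainbow', 'sweet', 'young'] (min_width=19, slack=0)
Line 6: ['standard', 'good'] (min_width=13, slack=6)
Line 7: ['refreshing', 'capture'] (min_width=18, slack=1)
Line 8: ['program', 'walk'] (min_width=12, slack=7)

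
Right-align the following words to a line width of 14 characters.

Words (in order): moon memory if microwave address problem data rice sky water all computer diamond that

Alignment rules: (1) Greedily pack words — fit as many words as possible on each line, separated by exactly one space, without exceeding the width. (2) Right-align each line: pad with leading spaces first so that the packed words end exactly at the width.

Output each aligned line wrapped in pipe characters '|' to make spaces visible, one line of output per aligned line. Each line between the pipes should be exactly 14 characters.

Answer: |moon memory if|
|     microwave|
|       address|
|  problem data|
|rice sky water|
|  all computer|
|  diamond that|

Derivation:
Line 1: ['moon', 'memory', 'if'] (min_width=14, slack=0)
Line 2: ['microwave'] (min_width=9, slack=5)
Line 3: ['address'] (min_width=7, slack=7)
Line 4: ['problem', 'data'] (min_width=12, slack=2)
Line 5: ['rice', 'sky', 'water'] (min_width=14, slack=0)
Line 6: ['all', 'computer'] (min_width=12, slack=2)
Line 7: ['diamond', 'that'] (min_width=12, slack=2)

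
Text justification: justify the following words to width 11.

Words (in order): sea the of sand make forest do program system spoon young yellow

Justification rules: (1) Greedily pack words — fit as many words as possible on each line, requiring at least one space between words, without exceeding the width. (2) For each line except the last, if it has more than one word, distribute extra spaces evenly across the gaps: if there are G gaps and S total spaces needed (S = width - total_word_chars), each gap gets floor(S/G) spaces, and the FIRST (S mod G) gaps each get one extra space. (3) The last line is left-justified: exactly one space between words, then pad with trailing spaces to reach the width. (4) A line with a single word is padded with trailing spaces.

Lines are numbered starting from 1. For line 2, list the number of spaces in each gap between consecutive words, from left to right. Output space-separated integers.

Answer: 3

Derivation:
Line 1: ['sea', 'the', 'of'] (min_width=10, slack=1)
Line 2: ['sand', 'make'] (min_width=9, slack=2)
Line 3: ['forest', 'do'] (min_width=9, slack=2)
Line 4: ['program'] (min_width=7, slack=4)
Line 5: ['system'] (min_width=6, slack=5)
Line 6: ['spoon', 'young'] (min_width=11, slack=0)
Line 7: ['yellow'] (min_width=6, slack=5)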